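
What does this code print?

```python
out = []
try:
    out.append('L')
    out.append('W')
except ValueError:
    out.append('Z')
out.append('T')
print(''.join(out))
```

Execution trace: 'L' (try body) → 'W' (try body, no exception) → 'T' (after the try/except). Output: LWT

Answer: LWT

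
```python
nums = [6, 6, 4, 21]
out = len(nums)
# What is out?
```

Trace:
`nums = [6, 6, 4, 21]` → nums = [6, 6, 4, 21]
`out = len(nums)` → out = 4
So out = 4

Answer: 4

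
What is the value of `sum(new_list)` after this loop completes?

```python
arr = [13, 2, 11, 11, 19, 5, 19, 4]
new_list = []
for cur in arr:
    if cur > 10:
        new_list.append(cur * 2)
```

Sum of doubled values > 10
`new_list` takes the values: [] → [26] → [26, 22] → [26, 22, 22] → [26, 22, 22, 38] → [26, 22, 22, 38, 38]
So `sum(new_list)` = 146

Answer: 146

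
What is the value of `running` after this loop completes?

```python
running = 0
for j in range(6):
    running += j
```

Sum of 0 to 5 = 15
`running` takes the values: 0 → 1 → 3 → 6 → 10 → 15

Answer: 15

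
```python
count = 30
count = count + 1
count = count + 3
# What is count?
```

Trace:
`count = 30` → count = 30
`count = count + 1` → count = 31
`count = count + 3` → count = 34
So count = 34

Answer: 34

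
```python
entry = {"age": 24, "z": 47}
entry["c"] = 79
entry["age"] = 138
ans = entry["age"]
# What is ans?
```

Trace:
`entry = {"age": 24, "z": 47}` → entry = {'age': 24, 'z': 47}
`entry["c"] = 79` → entry = {'age': 24, 'z': 47, 'c': 79}
`entry["age"] = 138` → entry = {'age': 138, 'z': 47, 'c': 79}
`ans = entry["age"]` → ans = 138
So ans = 138

Answer: 138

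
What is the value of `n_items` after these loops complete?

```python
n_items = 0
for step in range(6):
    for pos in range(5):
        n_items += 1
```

6 * 5 = 30
`n_items` takes the values: 0 → 1 → 2 → 3 → 4 → 5 → 6 → 7 → 8 → 9 → 10 → 11 → 12 → 13 → 14 → 15 → 16 → 17 → 18 → 19 → 20 → 21 → 22 → 23 → 24 → 25 → 26 → 27 → 28 → 29 → 30

Answer: 30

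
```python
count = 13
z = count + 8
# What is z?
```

Trace:
`count = 13` → count = 13
`z = count + 8` → z = 21
So z = 21

Answer: 21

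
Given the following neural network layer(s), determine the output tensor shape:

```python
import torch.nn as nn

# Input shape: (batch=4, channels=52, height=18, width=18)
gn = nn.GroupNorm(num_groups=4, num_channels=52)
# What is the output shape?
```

Input: (4, 52, 18, 18) -> Output: (4, 52, 18, 18)

Answer: (4, 52, 18, 18)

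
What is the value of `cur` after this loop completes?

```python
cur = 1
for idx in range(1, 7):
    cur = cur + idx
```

Start at 1, add 1 through 6
`cur` takes the values: 1 → 2 → 4 → 7 → 11 → 16 → 22

Answer: 22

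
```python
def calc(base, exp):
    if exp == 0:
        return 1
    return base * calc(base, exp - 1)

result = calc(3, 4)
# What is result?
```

calc(3, 4) = 3 * 3 * 3 * 3 = 81

Answer: 81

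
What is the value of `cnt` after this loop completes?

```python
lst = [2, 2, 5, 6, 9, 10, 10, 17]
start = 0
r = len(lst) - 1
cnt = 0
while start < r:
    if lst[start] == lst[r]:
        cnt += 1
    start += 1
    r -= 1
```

Count matching pairs from ends
`cnt` takes the values: 0

Answer: 0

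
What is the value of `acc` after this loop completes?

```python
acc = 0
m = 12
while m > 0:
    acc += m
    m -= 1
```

Sum 12 down to 1
`acc` takes the values: 0 → 12 → 23 → 33 → 42 → 50 → 57 → 63 → 68 → 72 → 75 → 77 → 78

Answer: 78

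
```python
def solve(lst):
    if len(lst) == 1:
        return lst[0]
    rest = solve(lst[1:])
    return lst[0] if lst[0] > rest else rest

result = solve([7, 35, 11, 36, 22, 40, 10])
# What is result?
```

Recursive max over [7, 35, 11, 36, 22, 40, 10] = 40

Answer: 40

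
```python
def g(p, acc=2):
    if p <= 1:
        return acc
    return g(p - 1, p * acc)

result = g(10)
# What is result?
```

Accumulator trace (n, acc): (10, 2) -> (9, 20) -> (8, 180) -> (7, 1440) -> (6, 10080) -> (5, 60480) -> (4, 302400) -> (3, 1209600) -> (2, 3628800) -> (1, 7257600) -> return 7257600

Answer: 7257600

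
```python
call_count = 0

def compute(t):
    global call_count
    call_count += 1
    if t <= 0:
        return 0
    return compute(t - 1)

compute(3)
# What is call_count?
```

Linear recursion stepping by 1: 4 calls from t=3 down to ≤0.

Answer: 4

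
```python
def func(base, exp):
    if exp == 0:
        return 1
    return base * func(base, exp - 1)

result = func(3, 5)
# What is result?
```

func(3, 5) = 3 * 3 * 3 * 3 * 3 = 243

Answer: 243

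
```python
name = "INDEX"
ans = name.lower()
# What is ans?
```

Trace:
`name = "INDEX"` → name = 'INDEX'
`ans = name.lower()` → ans = 'index'
So ans = 'index'

Answer: 'index'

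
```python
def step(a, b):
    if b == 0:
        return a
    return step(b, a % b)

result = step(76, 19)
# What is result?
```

step(76, 19) -> step(19, 0) -> 19

Answer: 19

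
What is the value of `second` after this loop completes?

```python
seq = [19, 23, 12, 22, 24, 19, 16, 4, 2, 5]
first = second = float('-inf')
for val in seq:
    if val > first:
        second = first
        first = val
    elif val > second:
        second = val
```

Second largest (with repeats) in [19, 23, 12, 22, 24, 19, 16, 4, 2, 5]
`second` takes the values: -inf → 19 → 22 → 23

Answer: 23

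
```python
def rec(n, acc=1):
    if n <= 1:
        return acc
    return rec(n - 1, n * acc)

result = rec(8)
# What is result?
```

Accumulator trace (n, acc): (8, 1) -> (7, 8) -> (6, 56) -> (5, 336) -> (4, 1680) -> (3, 6720) -> (2, 20160) -> (1, 40320) -> return 40320

Answer: 40320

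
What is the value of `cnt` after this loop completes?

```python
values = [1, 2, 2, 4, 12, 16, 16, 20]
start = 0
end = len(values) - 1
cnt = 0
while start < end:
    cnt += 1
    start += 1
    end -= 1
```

Iterations until pointers meet (list length 8)
`cnt` takes the values: 0 → 1 → 2 → 3 → 4

Answer: 4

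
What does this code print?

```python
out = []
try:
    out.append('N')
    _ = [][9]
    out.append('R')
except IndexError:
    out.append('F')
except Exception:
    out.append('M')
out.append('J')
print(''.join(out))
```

Execution trace: 'N' (try body) → 'F' (except IndexError) → 'J' (after the try/except). Output: NFJ

Answer: NFJ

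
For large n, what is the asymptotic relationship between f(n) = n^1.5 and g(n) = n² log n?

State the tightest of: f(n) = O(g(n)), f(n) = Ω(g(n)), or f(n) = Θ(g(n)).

n^1.5 vs n² log n: f(n) = O(g(n)) but not Ω(g(n)) — n² log n grows strictly faster than n^1.5.

Answer: f(n) = O(g(n)) but not Ω(g(n)) — n² log n grows strictly faster than n^1.5.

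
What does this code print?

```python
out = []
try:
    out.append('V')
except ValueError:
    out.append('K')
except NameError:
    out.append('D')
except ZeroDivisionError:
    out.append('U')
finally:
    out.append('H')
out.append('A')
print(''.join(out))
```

Execution trace: 'V' (try body, no exception) → 'H' (finally) → 'A' (after the try/except). Output: VHA

Answer: VHA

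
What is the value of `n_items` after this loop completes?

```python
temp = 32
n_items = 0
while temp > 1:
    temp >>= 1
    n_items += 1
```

Count right shifts until 1
`n_items` takes the values: 0 → 1 → 2 → 3 → 4 → 5

Answer: 5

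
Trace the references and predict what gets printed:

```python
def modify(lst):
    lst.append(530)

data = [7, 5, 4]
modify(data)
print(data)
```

Key concept: function modifies passed list.
Step by step:
`data = [7, 5, 4]` → data = [7, 5, 4]
`modify(data)` → data = [7, 5, 4, 530]
`print(data)` → prints [7, 5, 4, 530]

Answer: [7, 5, 4, 530]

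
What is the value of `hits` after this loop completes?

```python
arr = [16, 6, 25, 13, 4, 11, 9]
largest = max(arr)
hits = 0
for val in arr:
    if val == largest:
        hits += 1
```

Count of max value 25 in [16, 6, 25, 13, 4, 11, 9]
`hits` takes the values: 0 → 1

Answer: 1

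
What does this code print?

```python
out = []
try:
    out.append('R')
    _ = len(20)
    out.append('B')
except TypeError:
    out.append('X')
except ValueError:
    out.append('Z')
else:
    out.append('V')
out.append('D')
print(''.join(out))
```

Execution trace: 'R' (try body) → 'X' (except TypeError) → 'D' (after the try/except). Output: RXD

Answer: RXD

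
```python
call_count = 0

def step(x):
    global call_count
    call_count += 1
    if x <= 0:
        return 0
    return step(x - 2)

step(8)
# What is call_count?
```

Linear recursion stepping by 2: 5 calls from x=8 down to ≤0.

Answer: 5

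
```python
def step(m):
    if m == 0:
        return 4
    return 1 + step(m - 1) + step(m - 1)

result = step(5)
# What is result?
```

step(m) = 1 + 2·step(m-1), step(0)=4. Closed form: (4+1)·2^5 - 1 = 159.

Answer: 159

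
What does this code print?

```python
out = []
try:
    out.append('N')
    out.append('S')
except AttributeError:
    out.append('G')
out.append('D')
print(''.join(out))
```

Execution trace: 'N' (try body) → 'S' (try body, no exception) → 'D' (after the try/except). Output: NSD

Answer: NSD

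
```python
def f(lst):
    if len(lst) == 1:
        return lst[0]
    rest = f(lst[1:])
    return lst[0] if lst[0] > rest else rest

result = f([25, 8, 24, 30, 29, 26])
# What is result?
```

Recursive max over [25, 8, 24, 30, 29, 26] = 30

Answer: 30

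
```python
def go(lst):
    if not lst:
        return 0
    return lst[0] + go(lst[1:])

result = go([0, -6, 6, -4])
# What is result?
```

0 + (-6) + 6 + (-4) + 0 = -4

Answer: -4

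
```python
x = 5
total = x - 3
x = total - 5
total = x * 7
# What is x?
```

Trace:
`x = 5` → x = 5
`total = x - 3` → total = 2
`x = total - 5` → x = -3
`total = x * 7` → total = -21
So x = -3

Answer: -3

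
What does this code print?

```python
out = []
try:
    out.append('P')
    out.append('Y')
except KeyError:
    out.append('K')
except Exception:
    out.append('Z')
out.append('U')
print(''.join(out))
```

Execution trace: 'P' (try body) → 'Y' (try body, no exception) → 'U' (after the try/except). Output: PYU

Answer: PYU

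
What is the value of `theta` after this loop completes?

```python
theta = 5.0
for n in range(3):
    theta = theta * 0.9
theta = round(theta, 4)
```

Exponential decay: 5.0 * 0.9^3
`theta` takes the values: 5.0 → 4.5 → 4.05 → 3.645

Answer: 3.645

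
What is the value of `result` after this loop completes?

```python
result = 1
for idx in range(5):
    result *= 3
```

3^5 = 243
`result` takes the values: 1 → 3 → 9 → 27 → 81 → 243

Answer: 243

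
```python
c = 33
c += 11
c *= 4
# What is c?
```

Trace:
`c = 33` → c = 33
`c += 11` → c = 44
`c *= 4` → c = 176
So c = 176

Answer: 176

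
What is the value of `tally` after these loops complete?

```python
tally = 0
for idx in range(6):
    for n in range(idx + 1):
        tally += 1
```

Triangle: 1 + 2 + ... + 6
`tally` takes the values: 0 → 1 → 2 → 3 → 4 → 5 → 6 → 7 → 8 → 9 → 10 → 11 → 12 → 13 → 14 → 15 → 16 → 17 → 18 → 19 → 20 → 21

Answer: 21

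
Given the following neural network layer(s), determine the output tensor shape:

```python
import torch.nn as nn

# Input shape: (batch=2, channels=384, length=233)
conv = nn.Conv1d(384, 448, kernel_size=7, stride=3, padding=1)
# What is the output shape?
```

Input: (2, 384, 233) -> Output: (2, 448, 77)

Answer: (2, 448, 77)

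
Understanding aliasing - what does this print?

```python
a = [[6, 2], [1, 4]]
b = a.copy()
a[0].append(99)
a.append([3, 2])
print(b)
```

Key concept: shallow copy with nested lists.
Step by step:
`a = [[6, 2], [1, 4]]` → a = [[6, 2], [1, 4]]
`b = a.copy()` → b = [[6, 2], [1, 4]]
`a[0].append(99)` → a = [[6, 2, 99], [1, 4]]; b = [[6, 2, 99], [1, 4]]
`a.append([3, 2])` → a = [[6, 2, 99], [1, 4], [3, 2]]
`print(b)` → prints [[6, 2, 99], [1, 4]]

Answer: [[6, 2, 99], [1, 4]]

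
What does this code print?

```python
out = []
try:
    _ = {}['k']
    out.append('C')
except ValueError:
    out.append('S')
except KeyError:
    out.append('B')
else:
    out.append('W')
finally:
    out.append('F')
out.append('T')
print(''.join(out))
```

Execution trace: 'B' (except KeyError) → 'F' (finally) → 'T' (after the try/except). Output: BFT

Answer: BFT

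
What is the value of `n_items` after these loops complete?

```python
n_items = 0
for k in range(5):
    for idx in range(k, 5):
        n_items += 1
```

Upper triangle: 5 + 4 + ... + 1
`n_items` takes the values: 0 → 1 → 2 → 3 → 4 → 5 → 6 → 7 → 8 → 9 → 10 → 11 → 12 → 13 → 14 → 15

Answer: 15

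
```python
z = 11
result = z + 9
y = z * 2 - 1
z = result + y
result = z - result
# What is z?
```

Trace:
`z = 11` → z = 11
`result = z + 9` → result = 20
`y = z * 2 - 1` → y = 21
`z = result + y` → z = 41
`result = z - result` → result = 21
So z = 41

Answer: 41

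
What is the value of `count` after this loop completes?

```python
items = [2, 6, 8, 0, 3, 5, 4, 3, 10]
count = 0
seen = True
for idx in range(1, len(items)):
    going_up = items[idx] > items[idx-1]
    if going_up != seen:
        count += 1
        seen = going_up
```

Count direction changes in [2, 6, 8, 0, 3, 5, 4, 3, 10]
`count` takes the values: 0 → 1 → 2 → 3 → 4

Answer: 4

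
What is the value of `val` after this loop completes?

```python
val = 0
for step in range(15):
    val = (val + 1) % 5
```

Increment mod 5, 15 times = 0
`val` takes the values: 0 → 1 → 2 → 3 → 4 → 0 → 1 → 2 → 3 → 4 → 0 → 1 → 2 → 3 → 4 → 0

Answer: 0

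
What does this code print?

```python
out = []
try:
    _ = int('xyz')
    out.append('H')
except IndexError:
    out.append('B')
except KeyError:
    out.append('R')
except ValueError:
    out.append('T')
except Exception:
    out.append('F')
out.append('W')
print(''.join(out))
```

Execution trace: 'T' (except ValueError) → 'W' (after the try/except). Output: TW

Answer: TW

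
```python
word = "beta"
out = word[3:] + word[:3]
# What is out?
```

Trace:
`word = "beta"` → word = 'beta'
`out = word[3:] + word[:3]` → out = 'abet'
So out = 'abet'

Answer: 'abet'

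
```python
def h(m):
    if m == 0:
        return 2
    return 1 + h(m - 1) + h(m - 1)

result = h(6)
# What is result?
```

h(m) = 1 + 2·h(m-1), h(0)=2. Closed form: (2+1)·2^6 - 1 = 191.

Answer: 191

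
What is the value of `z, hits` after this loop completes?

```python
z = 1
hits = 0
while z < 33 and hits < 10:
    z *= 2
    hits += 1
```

Double until >= 33 or 10 iterations
`z, hits` takes the values: (1, 0) → (2, 0) → (2, 1) → (4, 1) → (4, 2) → (8, 2) → (8, 3) → (16, 3) → (16, 4) → (32, 4) → (32, 5) → (64, 5) → (64, 6)

Answer: 64, 6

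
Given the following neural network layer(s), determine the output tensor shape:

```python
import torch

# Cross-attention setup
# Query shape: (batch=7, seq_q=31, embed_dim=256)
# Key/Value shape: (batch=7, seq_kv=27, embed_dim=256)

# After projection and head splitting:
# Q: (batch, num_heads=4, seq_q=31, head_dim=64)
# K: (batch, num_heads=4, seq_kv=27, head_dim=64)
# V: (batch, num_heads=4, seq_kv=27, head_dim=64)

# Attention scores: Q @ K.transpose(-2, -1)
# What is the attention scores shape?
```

Input: (7, 31, 256) -> Output: (7, 4, 31, 27)

Answer: (7, 4, 31, 27)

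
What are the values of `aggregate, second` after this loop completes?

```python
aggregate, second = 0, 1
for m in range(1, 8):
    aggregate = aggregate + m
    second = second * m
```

Sum and factorial of 1 to 7
`aggregate, second` takes the values: (0, 1) → (1, 1) → (3, 1) → (3, 2) → (6, 2) → (6, 6) → (10, 6) → (10, 24) → (15, 24) → (15, 120) → (21, 120) → (21, 720) → (28, 720) → (28, 5040)

Answer: 28, 5040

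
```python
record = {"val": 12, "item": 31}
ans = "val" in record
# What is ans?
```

Trace:
`record = {"val": 12, "item": 31}` → record = {'val': 12, 'item': 31}
`ans = "val" in record` → ans = True
So ans = True

Answer: True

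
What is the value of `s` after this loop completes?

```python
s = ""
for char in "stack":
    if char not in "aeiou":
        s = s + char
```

Remove vowels from 'stack'
`s` takes the values: "" → "s" → "st" → "stc" → "stck"

Answer: "stck"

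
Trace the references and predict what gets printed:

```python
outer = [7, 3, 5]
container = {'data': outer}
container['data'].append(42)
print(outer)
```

Key concept: dict holds reference to list.
Step by step:
`outer = [7, 3, 5]` → outer = [7, 3, 5]
`container = {'data': outer}` → container = {'data': [7, 3, 5]}
`container['data'].append(42)` → outer = [7, 3, 5, 42]; container = {'data': [7, 3, 5, 42]}
`print(outer)` → prints [7, 3, 5, 42]

Answer: [7, 3, 5, 42]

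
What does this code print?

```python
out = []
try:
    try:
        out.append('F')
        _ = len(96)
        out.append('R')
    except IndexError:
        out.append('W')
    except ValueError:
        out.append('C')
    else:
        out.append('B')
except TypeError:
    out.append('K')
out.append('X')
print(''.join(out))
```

Execution trace: 'F' (try body) → 'K' (outer except TypeError) → 'X' (after the try/except). Output: FKX

Answer: FKX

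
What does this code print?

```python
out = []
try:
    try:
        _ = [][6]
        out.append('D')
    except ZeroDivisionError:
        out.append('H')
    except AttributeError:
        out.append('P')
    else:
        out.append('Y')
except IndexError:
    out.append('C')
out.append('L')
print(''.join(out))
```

Execution trace: 'C' (outer except IndexError) → 'L' (after the try/except). Output: CL

Answer: CL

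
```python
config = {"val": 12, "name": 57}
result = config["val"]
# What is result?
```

Trace:
`config = {"val": 12, "name": 57}` → config = {'val': 12, 'name': 57}
`result = config["val"]` → result = 12
So result = 12

Answer: 12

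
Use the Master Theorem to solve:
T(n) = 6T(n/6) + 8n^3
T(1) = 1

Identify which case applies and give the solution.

a=6, b=6, f(n)=8n^3. log_6(6) = 1. Since c=3 > 1 and the regularity condition holds (6(n/6)^3 = (6/6^3)n^3 with 6/6^3 < 1), Case 3 applies: T(n) = Θ(f(n)) = O(n^3).

Answer: O(n^3) - Case 3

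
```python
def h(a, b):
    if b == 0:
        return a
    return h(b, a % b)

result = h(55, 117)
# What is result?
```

h(55, 117) -> h(117, 55) -> h(55, 7) -> h(7, 6) -> h(6, 1) -> h(1, 0) -> 1

Answer: 1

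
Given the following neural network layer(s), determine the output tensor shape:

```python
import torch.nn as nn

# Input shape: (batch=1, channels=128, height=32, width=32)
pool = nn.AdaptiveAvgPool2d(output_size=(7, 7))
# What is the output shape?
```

Input: (1, 128, 32, 32) -> Output: (1, 128, 7, 7)

Answer: (1, 128, 7, 7)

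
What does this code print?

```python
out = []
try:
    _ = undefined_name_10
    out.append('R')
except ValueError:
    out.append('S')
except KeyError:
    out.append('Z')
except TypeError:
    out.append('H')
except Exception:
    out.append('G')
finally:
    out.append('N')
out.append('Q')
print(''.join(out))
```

Execution trace: 'G' (except Exception) → 'N' (finally) → 'Q' (after the try/except). Output: GNQ

Answer: GNQ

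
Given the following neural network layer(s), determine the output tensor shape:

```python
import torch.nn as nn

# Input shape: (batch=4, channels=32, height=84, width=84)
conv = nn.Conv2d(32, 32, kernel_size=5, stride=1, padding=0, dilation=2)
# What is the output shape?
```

Input: (4, 32, 84, 84) -> Output: (4, 32, 76, 76)

Answer: (4, 32, 76, 76)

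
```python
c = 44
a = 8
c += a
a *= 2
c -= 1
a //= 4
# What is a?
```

Trace:
`c = 44` → c = 44
`a = 8` → a = 8
`c += a` → c = 52
`a *= 2` → a = 16
`c -= 1` → c = 51
`a //= 4` → a = 4
So a = 4

Answer: 4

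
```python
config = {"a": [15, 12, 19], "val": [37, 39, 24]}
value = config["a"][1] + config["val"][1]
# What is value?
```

Trace:
`config = {"a": [15, 12, 19], "val": [37, 39, 24]}` → config = {'a': [15, 12, 19], 'val': [37, 39, 24]}
`value = config["a"][1] + config["val"][1]` → value = 51
So value = 51

Answer: 51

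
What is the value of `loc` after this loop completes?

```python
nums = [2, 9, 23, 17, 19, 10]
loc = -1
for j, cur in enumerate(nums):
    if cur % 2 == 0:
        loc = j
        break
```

First even number index in [2, 9, 23, 17, 19, 10]
`loc` takes the values: -1 → 0

Answer: 0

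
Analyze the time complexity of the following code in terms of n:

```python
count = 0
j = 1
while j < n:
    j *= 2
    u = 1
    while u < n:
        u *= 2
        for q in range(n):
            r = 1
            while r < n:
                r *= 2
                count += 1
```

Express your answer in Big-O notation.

Each loop level contributes: log n × log n × n × log n. Multiplying the contributions gives O(n log^3 n).

Answer: O(n log^3 n)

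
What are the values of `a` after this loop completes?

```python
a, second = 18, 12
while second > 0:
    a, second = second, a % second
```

GCD of 18 and 12
`a` takes the values: 18 → 12 → 6

Answer: 6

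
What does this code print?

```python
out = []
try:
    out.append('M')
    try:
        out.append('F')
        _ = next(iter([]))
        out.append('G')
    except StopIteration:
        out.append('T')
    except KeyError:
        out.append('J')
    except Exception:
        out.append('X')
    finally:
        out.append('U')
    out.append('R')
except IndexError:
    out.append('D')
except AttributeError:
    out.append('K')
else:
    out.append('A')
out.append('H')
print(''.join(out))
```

Execution trace: 'M' (try body) → 'F' (inner try body) → 'T' (inner except StopIteration) → 'U' (inner finally) → 'R' (try body, no exception) → 'A' (else) → 'H' (after the try/except). Output: MFTURAH

Answer: MFTURAH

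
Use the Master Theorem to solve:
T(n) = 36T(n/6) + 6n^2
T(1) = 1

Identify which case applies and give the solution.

a=36, b=6, f(n)=6n^2. log_6(36) = 2. Since c=2 = 2, Case 2 applies: T(n) = Θ(n^log_b(a) · log n) = O(n^2 log n).

Answer: O(n^2 log n) - Case 2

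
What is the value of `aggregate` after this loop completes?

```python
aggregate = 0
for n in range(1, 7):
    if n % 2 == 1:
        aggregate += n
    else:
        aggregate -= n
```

Add odd, subtract even
`aggregate` takes the values: 0 → 1 → -1 → 2 → -2 → 3 → -3

Answer: -3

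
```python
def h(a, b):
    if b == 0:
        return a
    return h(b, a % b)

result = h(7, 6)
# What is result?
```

h(7, 6) -> h(6, 1) -> h(1, 0) -> 1

Answer: 1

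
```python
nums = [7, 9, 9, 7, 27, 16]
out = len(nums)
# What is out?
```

Trace:
`nums = [7, 9, 9, 7, 27, 16]` → nums = [7, 9, 9, 7, 27, 16]
`out = len(nums)` → out = 6
So out = 6

Answer: 6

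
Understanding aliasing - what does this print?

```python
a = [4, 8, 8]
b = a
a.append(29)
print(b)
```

Key concept: basic list aliasing.
Step by step:
`a = [4, 8, 8]` → a = [4, 8, 8]
`b = a` → b = [4, 8, 8] (same object as a)
`a.append(29)` → a = [4, 8, 8, 29] (same object as b); b = [4, 8, 8, 29] (same object as a)
`print(b)` → prints [4, 8, 8, 29]

Answer: [4, 8, 8, 29]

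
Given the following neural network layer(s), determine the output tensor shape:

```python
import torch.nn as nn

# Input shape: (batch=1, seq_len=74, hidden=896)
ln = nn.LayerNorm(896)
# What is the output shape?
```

Input: (1, 74, 896) -> Output: (1, 74, 896)

Answer: (1, 74, 896)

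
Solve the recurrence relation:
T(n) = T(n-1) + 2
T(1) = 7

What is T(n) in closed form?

Unrolling: T(n) = T(1) + 2·(n-1) = 7 + 2(n-1) = 2n + 5.

Answer: T(n) = 2n + 5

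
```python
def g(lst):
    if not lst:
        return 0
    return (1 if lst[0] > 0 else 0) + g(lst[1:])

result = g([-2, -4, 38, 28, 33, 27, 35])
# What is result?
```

Count of positive elements in [-2, -4, 38, 28, 33, 27, 35] = 5

Answer: 5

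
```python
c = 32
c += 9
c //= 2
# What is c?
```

Trace:
`c = 32` → c = 32
`c += 9` → c = 41
`c //= 2` → c = 20
So c = 20

Answer: 20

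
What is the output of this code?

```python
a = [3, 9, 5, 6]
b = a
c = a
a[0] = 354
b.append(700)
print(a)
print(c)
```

Key concept: multiple aliases.
Step by step:
`a = [3, 9, 5, 6]` → a = [3, 9, 5, 6]
`b = a` → b = [3, 9, 5, 6] (same object as a)
`c = a` → c = [3, 9, 5, 6] (same object as a, b)
`a[0] = 354` → a = [354, 9, 5, 6] (same object as b, c); b = [354, 9, 5, 6] (same object as a, c); c = [354, 9, 5, 6] (same object as a, b)
`b.append(700)` → a = [354, 9, 5, 6, 700] (same object as b, c); b = [354, 9, 5, 6, 700] (same object as a, c); c = [354, 9, 5, 6, 700] (same object as a, b)
`print(a)` → prints [354, 9, 5, 6, 700]
`print(c)` → prints [354, 9, 5, 6, 700]

Answer:
[354, 9, 5, 6, 700]
[354, 9, 5, 6, 700]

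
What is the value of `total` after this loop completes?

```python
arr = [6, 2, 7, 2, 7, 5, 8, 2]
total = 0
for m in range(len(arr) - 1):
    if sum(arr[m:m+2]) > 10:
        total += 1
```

Count windows with sum > 10
`total` takes the values: 0 → 1 → 2

Answer: 2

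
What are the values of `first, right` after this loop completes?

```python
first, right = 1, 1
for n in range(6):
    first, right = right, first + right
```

Fibonacci: after 6 iterations
`first, right` takes the values: (1, 1) → (1, 2) → (2, 3) → (3, 5) → (5, 8) → (8, 13) → (13, 21)

Answer: 13, 21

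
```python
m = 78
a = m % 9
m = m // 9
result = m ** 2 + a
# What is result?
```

Trace:
`m = 78` → m = 78
`a = m % 9` → a = 6
`m = m // 9` → m = 8
`result = m ** 2 + a` → result = 70
So result = 70

Answer: 70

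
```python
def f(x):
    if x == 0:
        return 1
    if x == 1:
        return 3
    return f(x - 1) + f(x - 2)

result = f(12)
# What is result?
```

Build up from base cases: f(0)=1, f(1)=3, f(2)=4, f(3)=7, f(4)=11, f(5)=18, f(6)=29, ..., f(12)=521

Answer: 521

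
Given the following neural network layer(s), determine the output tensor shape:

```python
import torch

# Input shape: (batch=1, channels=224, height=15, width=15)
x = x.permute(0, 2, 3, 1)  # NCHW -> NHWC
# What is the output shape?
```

Input: (1, 224, 15, 15) -> Output: (1, 15, 15, 224)

Answer: (1, 15, 15, 224)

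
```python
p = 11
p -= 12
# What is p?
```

Trace:
`p = 11` → p = 11
`p -= 12` → p = -1
So p = -1

Answer: -1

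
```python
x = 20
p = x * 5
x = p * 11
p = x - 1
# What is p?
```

Trace:
`x = 20` → x = 20
`p = x * 5` → p = 100
`x = p * 11` → x = 1100
`p = x - 1` → p = 1099
So p = 1099

Answer: 1099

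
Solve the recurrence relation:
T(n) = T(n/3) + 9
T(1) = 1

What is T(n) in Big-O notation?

Each step divides n by 3 and adds 9. After log_3(n) steps we reach T(1)=1. So T(n) = 9·log_3(n) + 1 = O(log n).

Answer: O(log n)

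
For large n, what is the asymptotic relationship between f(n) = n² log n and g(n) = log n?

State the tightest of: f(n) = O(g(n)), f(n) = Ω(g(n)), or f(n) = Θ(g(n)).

n² log n vs log n: f(n) = Ω(g(n)) but not O(g(n)) — n² log n grows strictly faster than log n.

Answer: f(n) = Ω(g(n)) but not O(g(n)) — n² log n grows strictly faster than log n.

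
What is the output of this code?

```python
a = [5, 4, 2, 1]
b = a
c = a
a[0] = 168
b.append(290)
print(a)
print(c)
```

Key concept: multiple aliases.
Step by step:
`a = [5, 4, 2, 1]` → a = [5, 4, 2, 1]
`b = a` → b = [5, 4, 2, 1] (same object as a)
`c = a` → c = [5, 4, 2, 1] (same object as a, b)
`a[0] = 168` → a = [168, 4, 2, 1] (same object as b, c); b = [168, 4, 2, 1] (same object as a, c); c = [168, 4, 2, 1] (same object as a, b)
`b.append(290)` → a = [168, 4, 2, 1, 290] (same object as b, c); b = [168, 4, 2, 1, 290] (same object as a, c); c = [168, 4, 2, 1, 290] (same object as a, b)
`print(a)` → prints [168, 4, 2, 1, 290]
`print(c)` → prints [168, 4, 2, 1, 290]

Answer:
[168, 4, 2, 1, 290]
[168, 4, 2, 1, 290]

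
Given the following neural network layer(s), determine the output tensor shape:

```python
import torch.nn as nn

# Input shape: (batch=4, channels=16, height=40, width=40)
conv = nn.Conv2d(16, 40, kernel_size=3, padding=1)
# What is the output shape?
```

Input: (4, 16, 40, 40) -> Output: (4, 40, 40, 40)

Answer: (4, 40, 40, 40)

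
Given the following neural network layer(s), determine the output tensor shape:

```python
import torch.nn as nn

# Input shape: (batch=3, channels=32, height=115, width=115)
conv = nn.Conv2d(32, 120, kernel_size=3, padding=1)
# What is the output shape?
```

Input: (3, 32, 115, 115) -> Output: (3, 120, 115, 115)

Answer: (3, 120, 115, 115)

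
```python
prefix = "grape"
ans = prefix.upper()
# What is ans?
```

Trace:
`prefix = "grape"` → prefix = 'grape'
`ans = prefix.upper()` → ans = 'GRAPE'
So ans = 'GRAPE'

Answer: 'GRAPE'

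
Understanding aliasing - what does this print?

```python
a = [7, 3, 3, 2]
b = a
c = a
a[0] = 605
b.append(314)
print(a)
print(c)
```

Key concept: multiple aliases.
Step by step:
`a = [7, 3, 3, 2]` → a = [7, 3, 3, 2]
`b = a` → b = [7, 3, 3, 2] (same object as a)
`c = a` → c = [7, 3, 3, 2] (same object as a, b)
`a[0] = 605` → a = [605, 3, 3, 2] (same object as b, c); b = [605, 3, 3, 2] (same object as a, c); c = [605, 3, 3, 2] (same object as a, b)
`b.append(314)` → a = [605, 3, 3, 2, 314] (same object as b, c); b = [605, 3, 3, 2, 314] (same object as a, c); c = [605, 3, 3, 2, 314] (same object as a, b)
`print(a)` → prints [605, 3, 3, 2, 314]
`print(c)` → prints [605, 3, 3, 2, 314]

Answer:
[605, 3, 3, 2, 314]
[605, 3, 3, 2, 314]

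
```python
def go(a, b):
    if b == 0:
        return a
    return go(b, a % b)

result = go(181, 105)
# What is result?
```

go(181, 105) -> go(105, 76) -> go(76, 29) -> go(29, 18) -> go(18, 11) -> go(11, 7) -> go(7, 4) -> go(4, 3) -> go(3, 1) -> go(1, 0) -> 1

Answer: 1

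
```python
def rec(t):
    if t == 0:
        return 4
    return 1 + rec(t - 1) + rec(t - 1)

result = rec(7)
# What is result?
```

rec(t) = 1 + 2·rec(t-1), rec(0)=4. Closed form: (4+1)·2^7 - 1 = 639.

Answer: 639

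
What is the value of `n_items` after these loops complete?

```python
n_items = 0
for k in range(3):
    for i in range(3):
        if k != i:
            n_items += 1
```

3² - 3 (exclude diagonal)
`n_items` takes the values: 0 → 1 → 2 → 3 → 4 → 5 → 6

Answer: 6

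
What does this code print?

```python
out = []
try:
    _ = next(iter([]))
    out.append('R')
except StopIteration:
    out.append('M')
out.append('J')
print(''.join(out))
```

Execution trace: 'M' (except StopIteration) → 'J' (after the try/except). Output: MJ

Answer: MJ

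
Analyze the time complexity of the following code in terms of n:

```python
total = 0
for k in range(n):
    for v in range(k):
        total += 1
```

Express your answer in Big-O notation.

Each loop level contributes: n × n. Multiplying the contributions gives O(n^2).

Answer: O(n^2)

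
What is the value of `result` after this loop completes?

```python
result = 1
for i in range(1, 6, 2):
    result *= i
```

Product of 1, 3, 5, ... up to 5
`result` takes the values: 1 → 3 → 15

Answer: 15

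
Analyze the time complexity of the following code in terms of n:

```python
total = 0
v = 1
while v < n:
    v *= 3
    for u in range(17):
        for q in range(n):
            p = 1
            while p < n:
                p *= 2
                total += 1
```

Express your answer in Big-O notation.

Each loop level contributes: log n × 1 × n × log n. Multiplying the contributions gives O(n log² n).

Answer: O(n log² n)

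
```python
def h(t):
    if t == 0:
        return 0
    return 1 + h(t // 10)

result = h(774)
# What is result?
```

Count of digits of 774: 3

Answer: 3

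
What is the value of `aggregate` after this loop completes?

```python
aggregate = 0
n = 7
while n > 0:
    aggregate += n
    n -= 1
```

Sum 7 down to 1
`aggregate` takes the values: 0 → 7 → 13 → 18 → 22 → 25 → 27 → 28

Answer: 28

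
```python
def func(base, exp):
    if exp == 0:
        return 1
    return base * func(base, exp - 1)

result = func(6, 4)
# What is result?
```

func(6, 4) = 6 * 6 * 6 * 6 = 1296

Answer: 1296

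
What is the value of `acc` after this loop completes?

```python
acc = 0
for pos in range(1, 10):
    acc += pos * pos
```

Sum of squares 1² to 9² = 285
`acc` takes the values: 0 → 1 → 5 → 14 → 30 → 55 → 91 → 140 → 204 → 285

Answer: 285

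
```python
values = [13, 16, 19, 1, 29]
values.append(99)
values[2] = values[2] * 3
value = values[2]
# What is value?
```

Trace:
`values = [13, 16, 19, 1, 29]` → values = [13, 16, 19, 1, 29]
`values.append(99)` → values = [13, 16, 19, 1, 29, 99]
`values[2] = values[2] * 3` → values = [13, 16, 57, 1, 29, 99]
`value = values[2]` → value = 57
So value = 57

Answer: 57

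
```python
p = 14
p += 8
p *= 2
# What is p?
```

Trace:
`p = 14` → p = 14
`p += 8` → p = 22
`p *= 2` → p = 44
So p = 44

Answer: 44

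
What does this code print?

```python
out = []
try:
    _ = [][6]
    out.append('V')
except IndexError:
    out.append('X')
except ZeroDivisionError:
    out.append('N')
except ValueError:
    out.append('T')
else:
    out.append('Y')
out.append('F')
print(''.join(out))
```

Execution trace: 'X' (except IndexError) → 'F' (after the try/except). Output: XF

Answer: XF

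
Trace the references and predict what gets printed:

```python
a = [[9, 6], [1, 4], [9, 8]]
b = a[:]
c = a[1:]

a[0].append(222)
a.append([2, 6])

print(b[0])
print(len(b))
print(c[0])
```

Key concept: slice with nested mutation.
Step by step:
`a = [[9, 6], [1, 4], [9, 8]]` → a = [[9, 6], [1, 4], [9, 8]]
`b = a[:]` → b = [[9, 6], [1, 4], [9, 8]]
`c = a[1:]` → c = [[1, 4], [9, 8]]
`a[0].append(222)` → a = [[9, 6, 222], [1, 4], [9, 8]]; b = [[9, 6, 222], [1, 4], [9, 8]]
`a.append([2, 6])` → a = [[9, 6, 222], [1, 4], [9, 8], [2, 6]]
`print(b[0])` → prints [9, 6, 222]
`print(len(b))` → prints 3
`print(c[0])` → prints [1, 4]

Answer:
[9, 6, 222]
3
[1, 4]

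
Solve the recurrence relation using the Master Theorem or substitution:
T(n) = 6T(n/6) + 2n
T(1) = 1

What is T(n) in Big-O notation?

By Master Theorem: a=6, b=6, f(n)=2n. Since log_6(6) = 1 and f(n) = Θ(n^1), Case 2 applies. T(n) = O(n log n).

Answer: O(n log n)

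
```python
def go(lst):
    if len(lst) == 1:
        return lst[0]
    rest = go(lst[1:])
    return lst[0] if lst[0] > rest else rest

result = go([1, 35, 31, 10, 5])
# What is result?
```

Recursive max over [1, 35, 31, 10, 5] = 35

Answer: 35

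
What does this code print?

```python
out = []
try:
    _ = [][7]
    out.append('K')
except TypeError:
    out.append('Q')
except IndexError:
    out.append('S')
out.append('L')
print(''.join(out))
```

Execution trace: 'S' (except IndexError) → 'L' (after the try/except). Output: SL

Answer: SL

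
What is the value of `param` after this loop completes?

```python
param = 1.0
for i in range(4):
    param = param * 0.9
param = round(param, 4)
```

Exponential decay: 1.0 * 0.9^4
`param` takes the values: 1.0 → 0.9 → 0.81 → 0.729 → 0.6561

Answer: 0.6561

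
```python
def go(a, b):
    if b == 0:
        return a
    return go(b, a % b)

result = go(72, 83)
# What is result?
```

go(72, 83) -> go(83, 72) -> go(72, 11) -> go(11, 6) -> go(6, 5) -> go(5, 1) -> go(1, 0) -> 1

Answer: 1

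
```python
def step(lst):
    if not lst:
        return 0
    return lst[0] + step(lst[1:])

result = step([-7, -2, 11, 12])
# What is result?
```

(-7) + (-2) + 11 + 12 + 0 = 14

Answer: 14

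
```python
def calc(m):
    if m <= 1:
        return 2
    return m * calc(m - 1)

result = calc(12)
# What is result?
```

calc(12) = 12 * 11 * 10 * 9 * 8 * 7 * 6 * 5 * 4 * 3 * 2 * 2 = 958003200

Answer: 958003200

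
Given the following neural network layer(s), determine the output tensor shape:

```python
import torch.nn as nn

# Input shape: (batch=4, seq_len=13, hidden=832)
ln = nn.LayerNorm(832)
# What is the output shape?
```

Input: (4, 13, 832) -> Output: (4, 13, 832)

Answer: (4, 13, 832)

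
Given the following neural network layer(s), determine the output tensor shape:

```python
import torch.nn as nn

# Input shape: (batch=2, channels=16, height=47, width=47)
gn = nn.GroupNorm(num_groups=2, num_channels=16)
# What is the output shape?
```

Input: (2, 16, 47, 47) -> Output: (2, 16, 47, 47)

Answer: (2, 16, 47, 47)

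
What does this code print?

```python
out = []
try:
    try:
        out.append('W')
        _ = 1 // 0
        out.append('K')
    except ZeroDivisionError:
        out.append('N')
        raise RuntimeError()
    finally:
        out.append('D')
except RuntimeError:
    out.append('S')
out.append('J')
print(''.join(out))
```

Execution trace: 'W' (inner try body) → 'N' (inner except ZeroDivisionError) → 'D' (inner finally) → 'S' (outer except RuntimeError) → 'J' (after the try/except). Output: WNDSJ

Answer: WNDSJ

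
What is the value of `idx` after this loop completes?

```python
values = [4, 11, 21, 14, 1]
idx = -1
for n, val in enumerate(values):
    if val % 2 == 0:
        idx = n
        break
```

First even number index in [4, 11, 21, 14, 1]
`idx` takes the values: -1 → 0

Answer: 0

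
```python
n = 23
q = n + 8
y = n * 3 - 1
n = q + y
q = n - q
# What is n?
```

Trace:
`n = 23` → n = 23
`q = n + 8` → q = 31
`y = n * 3 - 1` → y = 68
`n = q + y` → n = 99
`q = n - q` → q = 68
So n = 99

Answer: 99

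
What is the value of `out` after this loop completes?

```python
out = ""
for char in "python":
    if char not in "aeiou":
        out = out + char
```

Remove vowels from 'python'
`out` takes the values: "" → "p" → "py" → "pyt" → "pyth" → "pythn"

Answer: "pythn"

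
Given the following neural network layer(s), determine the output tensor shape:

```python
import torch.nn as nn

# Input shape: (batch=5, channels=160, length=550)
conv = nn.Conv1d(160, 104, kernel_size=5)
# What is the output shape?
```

Input: (5, 160, 550) -> Output: (5, 104, 546)

Answer: (5, 104, 546)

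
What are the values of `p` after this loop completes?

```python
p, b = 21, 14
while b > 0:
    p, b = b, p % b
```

GCD of 21 and 14
`p` takes the values: 21 → 14 → 7

Answer: 7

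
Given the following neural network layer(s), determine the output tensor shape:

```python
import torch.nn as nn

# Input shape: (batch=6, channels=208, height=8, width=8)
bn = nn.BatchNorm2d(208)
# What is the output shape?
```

Input: (6, 208, 8, 8) -> Output: (6, 208, 8, 8)

Answer: (6, 208, 8, 8)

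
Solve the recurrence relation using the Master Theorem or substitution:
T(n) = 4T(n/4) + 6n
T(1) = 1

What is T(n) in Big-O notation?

By Master Theorem: a=4, b=4, f(n)=6n. Since log_4(4) = 1 and f(n) = Θ(n^1), Case 2 applies. T(n) = O(n log n).

Answer: O(n log n)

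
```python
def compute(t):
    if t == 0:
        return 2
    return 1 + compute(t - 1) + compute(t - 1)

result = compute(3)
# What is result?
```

compute(t) = 1 + 2·compute(t-1), compute(0)=2. Closed form: (2+1)·2^3 - 1 = 23.

Answer: 23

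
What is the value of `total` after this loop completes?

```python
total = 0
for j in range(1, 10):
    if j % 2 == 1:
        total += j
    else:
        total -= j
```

Add odd, subtract even
`total` takes the values: 0 → 1 → -1 → 2 → -2 → 3 → -3 → 4 → -4 → 5

Answer: 5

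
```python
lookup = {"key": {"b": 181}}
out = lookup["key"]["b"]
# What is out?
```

Trace:
`lookup = {"key": {"b": 181}}` → lookup = {'key': {'b': 181}}
`out = lookup["key"]["b"]` → out = 181
So out = 181

Answer: 181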